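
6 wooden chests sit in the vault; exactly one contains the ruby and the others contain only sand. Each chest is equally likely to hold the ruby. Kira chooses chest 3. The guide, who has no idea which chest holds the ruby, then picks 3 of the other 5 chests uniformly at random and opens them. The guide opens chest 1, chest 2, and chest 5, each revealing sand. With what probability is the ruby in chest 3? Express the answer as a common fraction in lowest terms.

1/3

Consider each possible location of the ruby in turn.
If it is in any of chests 1, 2, and 5 (prior 1/6 each): that chest was opened and seen not to hold the prize — ruled out; weight (1/6)·0 = 0 each.
If it is in any of chests 3, 4, and 6 (prior 1/6 each): the guide picks exactly this set with probability 1/10 regardless, and none is the prize; weight (1/6)·(1/10) = 1/60 each.
The weights sum to 1/20.
So P(the ruby in chest 3 | the guide opened chest 1, chest 2, and chest 5) = (1/60) / (1/20) = 1/3.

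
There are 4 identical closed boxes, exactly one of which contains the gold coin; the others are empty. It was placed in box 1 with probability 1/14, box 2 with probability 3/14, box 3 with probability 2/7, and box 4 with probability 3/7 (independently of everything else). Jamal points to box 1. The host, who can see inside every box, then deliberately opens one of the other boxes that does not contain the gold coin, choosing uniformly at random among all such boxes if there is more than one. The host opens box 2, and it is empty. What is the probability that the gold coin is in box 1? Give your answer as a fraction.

1/16

Condition on the true location of the gold coin.
If it is in box 1 (prior 1/14): the host has 3 equally likely choices, so probability 1/3; weight (1/14)·(1/3) = 1/42.
If it is in box 2 (prior 3/14): the host opened box 2, so this case is ruled out; weight (3/14)·0 = 0.
If it is in box 3 (prior 2/7): the host has 2 equally likely choices, so probability 1/2; weight (2/7)·(1/2) = 1/7.
If it is in box 4 (prior 3/7): the host has 2 equally likely choices, so probability 1/2; weight (3/7)·(1/2) = 3/14.
The weights sum to 8/21.
So P(the gold coin in box 1 | the host opened box 2) = (1/42) / (8/21) = 1/16.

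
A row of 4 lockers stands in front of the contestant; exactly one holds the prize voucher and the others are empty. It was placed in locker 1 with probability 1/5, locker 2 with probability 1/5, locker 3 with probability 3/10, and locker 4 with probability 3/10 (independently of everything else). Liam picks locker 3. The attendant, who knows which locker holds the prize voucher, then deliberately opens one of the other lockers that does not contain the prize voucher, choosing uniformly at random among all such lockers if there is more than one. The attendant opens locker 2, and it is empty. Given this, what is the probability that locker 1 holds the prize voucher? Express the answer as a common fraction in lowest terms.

Apply Bayes' rule, conditioning on where the prize voucher actually is.
If it is in locker 1 (prior 1/5): the attendant has 2 equally likely choices, so probability 1/2; weight (1/5)·(1/2) = 1/10.
If it is in locker 2 (prior 1/5): the attendant opened locker 2, so this case is ruled out; weight (1/5)·0 = 0.
If it is in locker 3 (prior 3/10): the attendant has 3 equally likely choices, so probability 1/3; weight (3/10)·(1/3) = 1/10.
If it is in locker 4 (prior 3/10): the attendant has 2 equally likely choices, so probability 1/2; weight (3/10)·(1/2) = 3/20.
The weights sum to 7/20.
So P(the prize voucher in locker 1 | the attendant opened locker 2) = (1/10) / (7/20) = 2/7.

2/7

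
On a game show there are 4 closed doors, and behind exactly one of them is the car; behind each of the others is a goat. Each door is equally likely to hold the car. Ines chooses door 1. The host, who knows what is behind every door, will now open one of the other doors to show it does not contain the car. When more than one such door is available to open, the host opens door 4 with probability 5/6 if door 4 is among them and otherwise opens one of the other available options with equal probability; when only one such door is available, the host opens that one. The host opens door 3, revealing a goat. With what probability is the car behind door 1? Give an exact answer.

1/9

Apply Bayes' rule, conditioning on where the car actually is.
If it is behind door 1 (prior 1/4): door 4 is available but not opened; door 3 gets probability (1 − 5/6)/2 = 1/12; weight (1/4)·(1/12) = 1/48.
If it is behind door 2 (prior 1/4): door 4 is available but not opened, probability 1/6; weight (1/4)·(1/6) = 1/24.
If it is behind door 3 (prior 1/4): the host opened door 3, so this case is ruled out; weight (1/4)·0 = 0.
If it is behind door 4 (prior 1/4): door 4 holds the prize so is unavailable; the host chooses uniformly among the 2 others, probability 1/2; weight (1/4)·(1/2) = 1/8.
The weights sum to 3/16.
So P(the car behind door 1 | the host opened door 3) = (1/48) / (3/16) = 1/9.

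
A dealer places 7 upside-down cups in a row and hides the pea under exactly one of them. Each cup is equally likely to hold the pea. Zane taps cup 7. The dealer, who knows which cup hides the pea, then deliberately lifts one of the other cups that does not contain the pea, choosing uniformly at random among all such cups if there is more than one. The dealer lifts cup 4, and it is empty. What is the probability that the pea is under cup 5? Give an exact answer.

6/35

Apply Bayes' rule, conditioning on where the pea actually is.
If it is under any of cups 1, 2, 3, 5, and 6 (prior 1/7 each): the dealer has 5 equally likely choices, so probability 1/5; weight (1/7)·(1/5) = 1/35 each.
If it is under cup 4 (prior 1/7): the dealer opened cup 4, so this case is ruled out; weight (1/7)·0 = 0.
If it is under cup 7 (prior 1/7): the dealer has 6 equally likely choices, so probability 1/6; weight (1/7)·(1/6) = 1/42.
The weights sum to 1/6.
So P(the pea under cup 5 | the dealer opened cup 4) = (1/35) / (1/6) = 6/35.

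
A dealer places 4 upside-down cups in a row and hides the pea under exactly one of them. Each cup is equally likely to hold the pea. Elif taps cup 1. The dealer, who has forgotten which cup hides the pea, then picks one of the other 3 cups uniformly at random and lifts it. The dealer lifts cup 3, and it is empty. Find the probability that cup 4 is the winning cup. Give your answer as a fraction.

Condition on the true location of the pea.
If it is under any of cups 1, 2, and 4 (prior 1/4 each): the dealer picks cup 3 with probability 1/3 regardless, and it is not the prize; weight (1/4)·(1/3) = 1/12 each.
If it is under cup 3 (prior 1/4): the dealer opened cup 3, so this case is ruled out; weight (1/4)·0 = 0.
The weights sum to 1/4.
So P(the pea under cup 4 | the dealer opened cup 3) = (1/12) / (1/4) = 1/3.

1/3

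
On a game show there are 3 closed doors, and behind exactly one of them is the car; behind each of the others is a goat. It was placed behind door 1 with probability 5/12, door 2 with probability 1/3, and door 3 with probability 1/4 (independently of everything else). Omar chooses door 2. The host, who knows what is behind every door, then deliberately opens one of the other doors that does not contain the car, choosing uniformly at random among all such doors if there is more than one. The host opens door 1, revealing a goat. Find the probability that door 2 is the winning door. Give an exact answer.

2/5

Condition on the true location of the car.
If it is behind door 1 (prior 5/12): the host opened door 1, so this case is ruled out; weight (5/12)·0 = 0.
If it is behind door 2 (prior 1/3): the host has 2 equally likely choices, so probability 1/2; weight (1/3)·(1/2) = 1/6.
If it is behind door 3 (prior 1/4): the host has no choice, probability 1; weight (1/4)·1 = 1/4.
The weights sum to 5/12.
So P(the car behind door 2 | the host opened door 1) = (1/6) / (5/12) = 2/5.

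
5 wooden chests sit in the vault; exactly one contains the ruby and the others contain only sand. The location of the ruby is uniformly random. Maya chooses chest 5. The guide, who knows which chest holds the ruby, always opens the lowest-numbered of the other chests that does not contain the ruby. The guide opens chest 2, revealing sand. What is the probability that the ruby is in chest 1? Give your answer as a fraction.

Condition on the true location of the ruby.
If it is in chest 1 (prior 1/5): chest 2 is the lowest-numbered option available, probability 1; weight (1/5)·1 = 1/5.
If it is in chest 2 (prior 1/5): the guide opened chest 2, so this case is ruled out; weight (1/5)·0 = 0.
If it is in any of chests 3, 4, and 5 (prior 1/5 each): the guide would have opened chest 1 instead, probability 0; weight (1/5)·0 = 0 each.
The weights sum to 1/5.
So P(the ruby in chest 1 | the guide opened chest 2) = (1/5) / (1/5) = 1.

1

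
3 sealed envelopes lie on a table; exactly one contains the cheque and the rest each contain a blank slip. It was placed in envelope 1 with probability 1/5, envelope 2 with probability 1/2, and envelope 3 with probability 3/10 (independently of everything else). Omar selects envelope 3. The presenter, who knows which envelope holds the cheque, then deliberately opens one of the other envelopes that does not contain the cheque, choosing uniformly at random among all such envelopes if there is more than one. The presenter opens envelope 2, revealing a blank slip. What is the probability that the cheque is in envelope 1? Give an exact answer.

4/7

Apply Bayes' rule, conditioning on where the cheque actually is.
If it is in envelope 1 (prior 1/5): the presenter has no choice, probability 1; weight (1/5)·1 = 1/5.
If it is in envelope 2 (prior 1/2): the presenter opened envelope 2, so this case is ruled out; weight (1/2)·0 = 0.
If it is in envelope 3 (prior 3/10): the presenter has 2 equally likely choices, so probability 1/2; weight (3/10)·(1/2) = 3/20.
The weights sum to 7/20.
So P(the cheque in envelope 1 | the presenter opened envelope 2) = (1/5) / (7/20) = 4/7.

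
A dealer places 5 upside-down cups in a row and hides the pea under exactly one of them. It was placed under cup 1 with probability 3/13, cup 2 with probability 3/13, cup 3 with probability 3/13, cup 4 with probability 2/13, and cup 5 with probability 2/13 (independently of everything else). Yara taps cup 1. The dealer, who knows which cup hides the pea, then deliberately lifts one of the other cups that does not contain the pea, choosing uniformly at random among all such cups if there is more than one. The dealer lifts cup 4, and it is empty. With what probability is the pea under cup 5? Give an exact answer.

8/41

Consider each possible location of the pea in turn.
If it is under cup 1 (prior 3/13): the dealer has 4 equally likely choices, so probability 1/4; weight (3/13)·(1/4) = 3/52.
If it is under either of cups 2 and 3 (prior 3/13 each): the dealer has 3 equally likely choices, so probability 1/3; weight (3/13)·(1/3) = 1/13 each.
If it is under cup 4 (prior 2/13): the dealer opened cup 4, so this case is ruled out; weight (2/13)·0 = 0.
If it is under cup 5 (prior 2/13): the dealer has 3 equally likely choices, so probability 1/3; weight (2/13)·(1/3) = 2/39.
The weights sum to 41/156.
So P(the pea under cup 5 | the dealer opened cup 4) = (2/39) / (41/156) = 8/41.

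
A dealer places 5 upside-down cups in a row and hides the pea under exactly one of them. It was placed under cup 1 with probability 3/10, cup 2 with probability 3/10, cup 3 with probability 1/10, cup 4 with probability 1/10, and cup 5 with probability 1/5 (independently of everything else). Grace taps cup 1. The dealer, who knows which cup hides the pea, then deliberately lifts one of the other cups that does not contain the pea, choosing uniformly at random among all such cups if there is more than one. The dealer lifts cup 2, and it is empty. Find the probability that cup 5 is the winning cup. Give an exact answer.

8/25

Apply Bayes' rule, conditioning on where the pea actually is.
If it is under cup 1 (prior 3/10): the dealer has 4 equally likely choices, so probability 1/4; weight (3/10)·(1/4) = 3/40.
If it is under cup 2 (prior 3/10): the dealer opened cup 2, so this case is ruled out; weight (3/10)·0 = 0.
If it is under either of cups 3 and 4 (prior 1/10 each): the dealer has 3 equally likely choices, so probability 1/3; weight (1/10)·(1/3) = 1/30 each.
If it is under cup 5 (prior 1/5): the dealer has 3 equally likely choices, so probability 1/3; weight (1/5)·(1/3) = 1/15.
The weights sum to 5/24.
So P(the pea under cup 5 | the dealer opened cup 2) = (1/15) / (5/24) = 8/25.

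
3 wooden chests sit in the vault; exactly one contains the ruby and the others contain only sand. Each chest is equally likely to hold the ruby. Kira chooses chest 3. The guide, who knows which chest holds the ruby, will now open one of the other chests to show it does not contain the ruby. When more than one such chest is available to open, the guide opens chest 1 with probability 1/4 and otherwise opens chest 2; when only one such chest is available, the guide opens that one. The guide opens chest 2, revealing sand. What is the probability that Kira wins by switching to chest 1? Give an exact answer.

4/7

Condition on the true location of the ruby.
If it is in chest 1 (prior 1/3): only chest 2 is available, probability 1; weight (1/3)·1 = 1/3.
If it is in chest 2 (prior 1/3): the guide opened chest 2, so this case is ruled out; weight (1/3)·0 = 0.
If it is in chest 3 (prior 1/3): chest 1 is available but not opened, probability 3/4; weight (1/3)·(3/4) = 1/4.
The weights sum to 7/12.
So P(the ruby in chest 1 | the guide opened chest 2) = (1/3) / (7/12) = 4/7.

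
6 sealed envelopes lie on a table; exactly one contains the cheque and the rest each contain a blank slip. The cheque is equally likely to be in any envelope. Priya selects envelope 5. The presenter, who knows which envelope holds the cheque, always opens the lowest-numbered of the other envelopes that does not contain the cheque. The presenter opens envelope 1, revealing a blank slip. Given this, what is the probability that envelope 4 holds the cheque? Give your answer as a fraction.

1/5

Apply Bayes' rule, conditioning on where the cheque actually is.
If it is in envelope 1 (prior 1/6): the presenter opened envelope 1, so this case is ruled out; weight (1/6)·0 = 0.
If it is in any of envelopes 2, 3, 4, 5, and 6 (prior 1/6 each): envelope 1 is the lowest-numbered option available, probability 1; weight (1/6)·1 = 1/6 each.
The weights sum to 5/6.
So P(the cheque in envelope 4 | the presenter opened envelope 1) = (1/6) / (5/6) = 1/5.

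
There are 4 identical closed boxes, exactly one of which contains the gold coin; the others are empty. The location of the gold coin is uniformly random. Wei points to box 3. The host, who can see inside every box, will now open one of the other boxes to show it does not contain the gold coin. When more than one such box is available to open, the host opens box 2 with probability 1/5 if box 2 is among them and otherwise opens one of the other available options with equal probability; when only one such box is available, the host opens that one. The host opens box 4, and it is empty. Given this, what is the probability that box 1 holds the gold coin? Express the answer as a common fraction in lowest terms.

8/17

Consider each possible location of the gold coin in turn.
If it is in box 1 (prior 1/4): box 2 is available but not opened, probability 4/5; weight (1/4)·(4/5) = 1/5.
If it is in box 2 (prior 1/4): box 2 holds the prize so is unavailable; the host chooses uniformly among the 2 others, probability 1/2; weight (1/4)·(1/2) = 1/8.
If it is in box 3 (prior 1/4): box 2 is available but not opened; box 4 gets probability (1 − 1/5)/2 = 2/5; weight (1/4)·(2/5) = 1/10.
If it is in box 4 (prior 1/4): the host opened box 4, so this case is ruled out; weight (1/4)·0 = 0.
The weights sum to 17/40.
So P(the gold coin in box 1 | the host opened box 4) = (1/5) / (17/40) = 8/17.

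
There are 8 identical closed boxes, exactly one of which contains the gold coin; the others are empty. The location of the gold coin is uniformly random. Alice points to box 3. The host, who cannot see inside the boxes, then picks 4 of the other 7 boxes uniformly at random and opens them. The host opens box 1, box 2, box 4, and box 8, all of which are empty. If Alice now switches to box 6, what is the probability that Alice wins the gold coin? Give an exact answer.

Because the host chose which boxes to open without knowing where the gold coin is, the choice is independent of the prize location. Learning that none of the 4 opened boxes holds the gold coin simply rules out those 4 locations and leaves the remaining 4 boxes still equally likely by symmetry.
So P(the gold coin in box 6) = 1/4.

1/4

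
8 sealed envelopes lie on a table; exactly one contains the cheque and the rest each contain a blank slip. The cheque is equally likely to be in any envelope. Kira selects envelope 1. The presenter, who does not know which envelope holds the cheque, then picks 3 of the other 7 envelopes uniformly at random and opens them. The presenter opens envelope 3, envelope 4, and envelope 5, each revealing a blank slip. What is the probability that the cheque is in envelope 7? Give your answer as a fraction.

Consider each possible location of the cheque in turn.
If it is in any of envelopes 1, 2, 6, 7, and 8 (prior 1/8 each): the presenter picks exactly this set with probability 1/35 regardless, and none is the prize; weight (1/8)·(1/35) = 1/280 each.
If it is in any of envelopes 3, 4, and 5 (prior 1/8 each): that envelope was opened and seen not to hold the prize — ruled out; weight (1/8)·0 = 0 each.
The weights sum to 1/56.
So P(the cheque in envelope 7 | the presenter opened envelope 3, envelope 4, and envelope 5) = (1/280) / (1/56) = 1/5.

1/5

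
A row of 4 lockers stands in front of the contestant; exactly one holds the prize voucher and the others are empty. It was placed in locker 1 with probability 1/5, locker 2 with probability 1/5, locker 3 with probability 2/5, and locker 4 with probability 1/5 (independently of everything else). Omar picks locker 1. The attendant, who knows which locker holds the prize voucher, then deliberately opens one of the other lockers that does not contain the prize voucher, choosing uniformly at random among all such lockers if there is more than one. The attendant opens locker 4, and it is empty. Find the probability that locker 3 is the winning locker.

6/11

Consider each possible location of the prize voucher in turn.
If it is in locker 1 (prior 1/5): the attendant has 3 equally likely choices, so probability 1/3; weight (1/5)·(1/3) = 1/15.
If it is in locker 2 (prior 1/5): the attendant has 2 equally likely choices, so probability 1/2; weight (1/5)·(1/2) = 1/10.
If it is in locker 3 (prior 2/5): the attendant has 2 equally likely choices, so probability 1/2; weight (2/5)·(1/2) = 1/5.
If it is in locker 4 (prior 1/5): the attendant opened locker 4, so this case is ruled out; weight (1/5)·0 = 0.
The weights sum to 11/30.
So P(the prize voucher in locker 3 | the attendant opened locker 4) = (1/5) / (11/30) = 6/11.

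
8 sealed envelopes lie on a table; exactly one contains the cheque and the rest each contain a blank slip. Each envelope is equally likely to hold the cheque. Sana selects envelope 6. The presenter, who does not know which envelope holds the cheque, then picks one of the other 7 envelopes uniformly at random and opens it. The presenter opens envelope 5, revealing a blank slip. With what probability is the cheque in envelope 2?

Because the presenter chose which envelope to open without knowing where the cheque is, the choice is independent of the prize location. Learning that envelope 5 does not hold the cheque simply rules out that one location and leaves the remaining 7 envelopes still equally likely by symmetry.
So P(the cheque in envelope 2) = 1/7.

1/7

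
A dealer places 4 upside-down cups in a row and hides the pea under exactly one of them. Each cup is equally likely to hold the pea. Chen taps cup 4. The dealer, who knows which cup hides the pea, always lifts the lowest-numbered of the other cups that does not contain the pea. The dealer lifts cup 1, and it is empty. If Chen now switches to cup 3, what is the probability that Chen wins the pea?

Apply Bayes' rule, conditioning on where the pea actually is.
If it is under cup 1 (prior 1/4): the dealer opened cup 1, so this case is ruled out; weight (1/4)·0 = 0.
If it is under any of cups 2, 3, and 4 (prior 1/4 each): cup 1 is the lowest-numbered option available, probability 1; weight (1/4)·1 = 1/4 each.
The weights sum to 3/4.
So P(the pea under cup 3 | the dealer opened cup 1) = (1/4) / (3/4) = 1/3.

1/3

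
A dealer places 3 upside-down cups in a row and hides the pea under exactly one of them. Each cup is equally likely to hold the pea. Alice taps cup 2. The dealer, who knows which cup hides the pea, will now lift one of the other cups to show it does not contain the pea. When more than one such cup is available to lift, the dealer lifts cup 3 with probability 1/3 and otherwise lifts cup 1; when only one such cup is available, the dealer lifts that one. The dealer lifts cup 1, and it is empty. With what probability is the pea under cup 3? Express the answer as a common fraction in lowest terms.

Apply Bayes' rule, conditioning on where the pea actually is.
If it is under cup 1 (prior 1/3): the dealer opened cup 1, so this case is ruled out; weight (1/3)·0 = 0.
If it is under cup 2 (prior 1/3): cup 3 is available but not opened, probability 2/3; weight (1/3)·(2/3) = 2/9.
If it is under cup 3 (prior 1/3): only cup 1 is available, probability 1; weight (1/3)·1 = 1/3.
The weights sum to 5/9.
So P(the pea under cup 3 | the dealer opened cup 1) = (1/3) / (5/9) = 3/5.

3/5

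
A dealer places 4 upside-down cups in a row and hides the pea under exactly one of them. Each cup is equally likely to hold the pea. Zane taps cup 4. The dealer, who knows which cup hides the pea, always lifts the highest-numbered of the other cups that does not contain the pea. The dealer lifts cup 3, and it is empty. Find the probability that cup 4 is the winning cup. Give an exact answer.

Apply Bayes' rule, conditioning on where the pea actually is.
If it is under any of cups 1, 2, and 4 (prior 1/4 each): cup 3 is the highest-numbered option available, probability 1; weight (1/4)·1 = 1/4 each.
If it is under cup 3 (prior 1/4): the dealer opened cup 3, so this case is ruled out; weight (1/4)·0 = 0.
The weights sum to 3/4.
So P(the pea under cup 4 | the dealer opened cup 3) = (1/4) / (3/4) = 1/3.

1/3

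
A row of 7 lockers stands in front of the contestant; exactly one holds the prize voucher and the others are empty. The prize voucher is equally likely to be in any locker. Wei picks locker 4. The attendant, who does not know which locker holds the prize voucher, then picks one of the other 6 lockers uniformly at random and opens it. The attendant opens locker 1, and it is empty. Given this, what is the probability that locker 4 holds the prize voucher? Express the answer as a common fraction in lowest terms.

1/6

Condition on the true location of the prize voucher.
If it is in locker 1 (prior 1/7): the attendant opened locker 1, so this case is ruled out; weight (1/7)·0 = 0.
If it is in any of lockers 2, 3, 4, 5, 6, and 7 (prior 1/7 each): the attendant picks locker 1 with probability 1/6 regardless, and it is not the prize; weight (1/7)·(1/6) = 1/42 each.
The weights sum to 1/7.
So P(the prize voucher in locker 4 | the attendant opened locker 1) = (1/42) / (1/7) = 1/6.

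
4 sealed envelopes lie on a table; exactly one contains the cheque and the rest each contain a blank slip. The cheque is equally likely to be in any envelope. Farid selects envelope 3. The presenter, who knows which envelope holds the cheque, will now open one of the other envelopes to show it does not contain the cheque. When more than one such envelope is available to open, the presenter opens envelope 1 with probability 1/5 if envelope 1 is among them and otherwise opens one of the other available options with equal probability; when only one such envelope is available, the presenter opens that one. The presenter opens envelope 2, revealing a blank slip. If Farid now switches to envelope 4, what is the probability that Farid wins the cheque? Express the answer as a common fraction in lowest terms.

Condition on the true location of the cheque.
If it is in envelope 1 (prior 1/4): envelope 1 holds the prize so is unavailable; the presenter chooses uniformly among the 2 others, probability 1/2; weight (1/4)·(1/2) = 1/8.
If it is in envelope 2 (prior 1/4): the presenter opened envelope 2, so this case is ruled out; weight (1/4)·0 = 0.
If it is in envelope 3 (prior 1/4): envelope 1 is available but not opened; envelope 2 gets probability (1 − 1/5)/2 = 2/5; weight (1/4)·(2/5) = 1/10.
If it is in envelope 4 (prior 1/4): envelope 1 is available but not opened, probability 4/5; weight (1/4)·(4/5) = 1/5.
The weights sum to 17/40.
So P(the cheque in envelope 4 | the presenter opened envelope 2) = (1/5) / (17/40) = 8/17.

8/17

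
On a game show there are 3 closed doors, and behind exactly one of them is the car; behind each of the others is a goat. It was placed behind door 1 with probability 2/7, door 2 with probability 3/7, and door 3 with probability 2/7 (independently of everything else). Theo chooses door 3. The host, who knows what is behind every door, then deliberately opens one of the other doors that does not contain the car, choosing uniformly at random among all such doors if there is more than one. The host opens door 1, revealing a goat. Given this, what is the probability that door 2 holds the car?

3/4

Consider each possible location of the car in turn.
If it is behind door 1 (prior 2/7): the host opened door 1, so this case is ruled out; weight (2/7)·0 = 0.
If it is behind door 2 (prior 3/7): the host has no choice, probability 1; weight (3/7)·1 = 3/7.
If it is behind door 3 (prior 2/7): the host has 2 equally likely choices, so probability 1/2; weight (2/7)·(1/2) = 1/7.
The weights sum to 4/7.
So P(the car behind door 2 | the host opened door 1) = (3/7) / (4/7) = 3/4.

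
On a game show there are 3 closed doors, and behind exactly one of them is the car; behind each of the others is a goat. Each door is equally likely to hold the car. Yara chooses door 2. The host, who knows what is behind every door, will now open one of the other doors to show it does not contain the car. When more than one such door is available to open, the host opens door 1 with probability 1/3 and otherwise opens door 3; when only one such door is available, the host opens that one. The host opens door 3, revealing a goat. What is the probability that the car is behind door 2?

Condition on the true location of the car.
If it is behind door 1 (prior 1/3): only door 3 is available, probability 1; weight (1/3)·1 = 1/3.
If it is behind door 2 (prior 1/3): door 1 is available but not opened, probability 2/3; weight (1/3)·(2/3) = 2/9.
If it is behind door 3 (prior 1/3): the host opened door 3, so this case is ruled out; weight (1/3)·0 = 0.
The weights sum to 5/9.
So P(the car behind door 2 | the host opened door 3) = (2/9) / (5/9) = 2/5.

2/5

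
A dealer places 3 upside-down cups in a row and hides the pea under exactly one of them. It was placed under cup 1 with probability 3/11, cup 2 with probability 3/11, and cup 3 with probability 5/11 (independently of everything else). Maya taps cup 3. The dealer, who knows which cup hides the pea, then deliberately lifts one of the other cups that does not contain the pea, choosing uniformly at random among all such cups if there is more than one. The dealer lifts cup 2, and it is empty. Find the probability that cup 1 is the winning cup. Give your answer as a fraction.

6/11

Consider each possible location of the pea in turn.
If it is under cup 1 (prior 3/11): the dealer has no choice, probability 1; weight (3/11)·1 = 3/11.
If it is under cup 2 (prior 3/11): the dealer opened cup 2, so this case is ruled out; weight (3/11)·0 = 0.
If it is under cup 3 (prior 5/11): the dealer has 2 equally likely choices, so probability 1/2; weight (5/11)·(1/2) = 5/22.
The weights sum to 1/2.
So P(the pea under cup 1 | the dealer opened cup 2) = (3/11) / (1/2) = 6/11.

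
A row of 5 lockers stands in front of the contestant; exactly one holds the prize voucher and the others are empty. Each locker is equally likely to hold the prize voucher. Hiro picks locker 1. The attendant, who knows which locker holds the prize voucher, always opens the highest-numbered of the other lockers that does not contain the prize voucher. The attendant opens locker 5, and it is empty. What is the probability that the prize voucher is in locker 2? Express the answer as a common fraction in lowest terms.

Condition on the true location of the prize voucher.
If it is in any of lockers 1, 2, 3, and 4 (prior 1/5 each): locker 5 is the highest-numbered option available, probability 1; weight (1/5)·1 = 1/5 each.
If it is in locker 5 (prior 1/5): the attendant opened locker 5, so this case is ruled out; weight (1/5)·0 = 0.
The weights sum to 4/5.
So P(the prize voucher in locker 2 | the attendant opened locker 5) = (1/5) / (4/5) = 1/4.

1/4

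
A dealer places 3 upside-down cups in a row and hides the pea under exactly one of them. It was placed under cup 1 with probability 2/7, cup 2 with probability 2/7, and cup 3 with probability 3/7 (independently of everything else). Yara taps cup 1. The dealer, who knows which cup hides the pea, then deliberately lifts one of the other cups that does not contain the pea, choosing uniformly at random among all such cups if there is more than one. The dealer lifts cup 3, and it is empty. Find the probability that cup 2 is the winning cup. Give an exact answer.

2/3

Apply Bayes' rule, conditioning on where the pea actually is.
If it is under cup 1 (prior 2/7): the dealer has 2 equally likely choices, so probability 1/2; weight (2/7)·(1/2) = 1/7.
If it is under cup 2 (prior 2/7): the dealer has no choice, probability 1; weight (2/7)·1 = 2/7.
If it is under cup 3 (prior 3/7): the dealer opened cup 3, so this case is ruled out; weight (3/7)·0 = 0.
The weights sum to 3/7.
So P(the pea under cup 2 | the dealer opened cup 3) = (2/7) / (3/7) = 2/3.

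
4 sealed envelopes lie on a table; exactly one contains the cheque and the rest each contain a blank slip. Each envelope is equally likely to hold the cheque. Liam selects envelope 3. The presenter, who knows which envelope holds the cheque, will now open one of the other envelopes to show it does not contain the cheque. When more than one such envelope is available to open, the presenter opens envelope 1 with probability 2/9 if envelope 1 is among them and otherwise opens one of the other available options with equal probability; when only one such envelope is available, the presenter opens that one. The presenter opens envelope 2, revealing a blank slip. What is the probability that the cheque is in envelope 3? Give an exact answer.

7/30

Condition on the true location of the cheque.
If it is in envelope 1 (prior 1/4): envelope 1 holds the prize so is unavailable; the presenter chooses uniformly among the 2 others, probability 1/2; weight (1/4)·(1/2) = 1/8.
If it is in envelope 2 (prior 1/4): the presenter opened envelope 2, so this case is ruled out; weight (1/4)·0 = 0.
If it is in envelope 3 (prior 1/4): envelope 1 is available but not opened; envelope 2 gets probability (1 − 2/9)/2 = 7/18; weight (1/4)·(7/18) = 7/72.
If it is in envelope 4 (prior 1/4): envelope 1 is available but not opened, probability 7/9; weight (1/4)·(7/9) = 7/36.
The weights sum to 5/12.
So P(the cheque in envelope 3 | the presenter opened envelope 2) = (7/72) / (5/12) = 7/30.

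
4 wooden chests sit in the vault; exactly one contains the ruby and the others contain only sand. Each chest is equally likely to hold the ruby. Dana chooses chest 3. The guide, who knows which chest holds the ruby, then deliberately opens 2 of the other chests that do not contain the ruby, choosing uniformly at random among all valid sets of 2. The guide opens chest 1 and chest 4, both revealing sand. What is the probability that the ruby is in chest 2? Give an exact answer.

Condition on the true location of the ruby.
If it is in either of chests 1 and 4 (prior 1/4 each): that chest was opened and seen not to hold the prize — ruled out; weight (1/4)·0 = 0 each.
If it is in chest 2 (prior 1/4): the guide has no choice, probability 1; weight (1/4)·1 = 1/4.
If it is in chest 3 (prior 1/4): the guide has 3 equally likely choices, so probability 1/3; weight (1/4)·(1/3) = 1/12.
The weights sum to 1/3.
So P(the ruby in chest 2 | the guide opened chest 1 and chest 4) = (1/4) / (1/3) = 3/4.

3/4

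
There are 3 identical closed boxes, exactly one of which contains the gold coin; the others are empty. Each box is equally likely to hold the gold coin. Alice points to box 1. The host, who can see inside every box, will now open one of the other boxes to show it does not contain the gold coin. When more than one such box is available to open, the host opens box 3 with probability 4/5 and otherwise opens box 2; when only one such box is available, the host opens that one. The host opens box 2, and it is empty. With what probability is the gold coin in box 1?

Consider each possible location of the gold coin in turn.
If it is in box 1 (prior 1/3): box 3 is available but not opened, probability 1/5; weight (1/3)·(1/5) = 1/15.
If it is in box 2 (prior 1/3): the host opened box 2, so this case is ruled out; weight (1/3)·0 = 0.
If it is in box 3 (prior 1/3): only box 2 is available, probability 1; weight (1/3)·1 = 1/3.
The weights sum to 2/5.
So P(the gold coin in box 1 | the host opened box 2) = (1/15) / (2/5) = 1/6.

1/6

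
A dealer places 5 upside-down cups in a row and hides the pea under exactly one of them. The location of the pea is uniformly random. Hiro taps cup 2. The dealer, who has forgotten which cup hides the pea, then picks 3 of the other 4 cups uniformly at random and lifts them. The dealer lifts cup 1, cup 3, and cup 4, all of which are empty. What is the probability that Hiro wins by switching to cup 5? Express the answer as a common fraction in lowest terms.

1/2

Consider each possible location of the pea in turn.
If it is under any of cups 1, 3, and 4 (prior 1/5 each): that cup was opened and seen not to hold the prize — ruled out; weight (1/5)·0 = 0 each.
If it is under either of cups 2 and 5 (prior 1/5 each): the dealer picks exactly this set with probability 1/4 regardless, and none is the prize; weight (1/5)·(1/4) = 1/20 each.
The weights sum to 1/10.
So P(the pea under cup 5 | the dealer opened cup 1, cup 3, and cup 4) = (1/20) / (1/10) = 1/2.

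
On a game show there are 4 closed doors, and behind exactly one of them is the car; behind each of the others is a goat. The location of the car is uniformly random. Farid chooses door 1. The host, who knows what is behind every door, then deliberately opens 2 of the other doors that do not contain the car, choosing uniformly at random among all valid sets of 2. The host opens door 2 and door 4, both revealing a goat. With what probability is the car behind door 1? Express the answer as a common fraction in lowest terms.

1/4

Consider each possible location of the car in turn.
If it is behind door 1 (prior 1/4): the host has 3 equally likely choices, so probability 1/3; weight (1/4)·(1/3) = 1/12.
If it is behind either of doors 2 and 4 (prior 1/4 each): that door was opened and seen not to hold the prize — ruled out; weight (1/4)·0 = 0 each.
If it is behind door 3 (prior 1/4): the host has no choice, probability 1; weight (1/4)·1 = 1/4.
The weights sum to 1/3.
So P(the car behind door 1 | the host opened door 2 and door 4) = (1/12) / (1/3) = 1/4.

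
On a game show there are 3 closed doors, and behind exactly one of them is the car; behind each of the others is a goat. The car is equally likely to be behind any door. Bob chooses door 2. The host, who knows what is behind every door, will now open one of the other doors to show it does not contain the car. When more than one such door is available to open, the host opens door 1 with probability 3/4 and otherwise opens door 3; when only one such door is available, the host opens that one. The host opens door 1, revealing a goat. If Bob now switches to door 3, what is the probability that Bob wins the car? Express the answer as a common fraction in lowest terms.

4/7

Condition on the true location of the car.
If it is behind door 1 (prior 1/3): the host opened door 1, so this case is ruled out; weight (1/3)·0 = 0.
If it is behind door 2 (prior 1/3): door 1 is available, opened with probability 3/4; weight (1/3)·(3/4) = 1/4.
If it is behind door 3 (prior 1/3): only door 1 is available, probability 1; weight (1/3)·1 = 1/3.
The weights sum to 7/12.
So P(the car behind door 3 | the host opened door 1) = (1/3) / (7/12) = 4/7.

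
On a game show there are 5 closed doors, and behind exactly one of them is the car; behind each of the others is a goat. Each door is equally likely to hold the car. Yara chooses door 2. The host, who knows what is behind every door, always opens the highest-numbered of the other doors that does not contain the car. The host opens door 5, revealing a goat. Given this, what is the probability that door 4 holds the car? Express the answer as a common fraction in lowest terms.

1/4

Consider each possible location of the car in turn.
If it is behind any of doors 1, 2, 3, and 4 (prior 1/5 each): door 5 is the highest-numbered option available, probability 1; weight (1/5)·1 = 1/5 each.
If it is behind door 5 (prior 1/5): the host opened door 5, so this case is ruled out; weight (1/5)·0 = 0.
The weights sum to 4/5.
So P(the car behind door 4 | the host opened door 5) = (1/5) / (4/5) = 1/4.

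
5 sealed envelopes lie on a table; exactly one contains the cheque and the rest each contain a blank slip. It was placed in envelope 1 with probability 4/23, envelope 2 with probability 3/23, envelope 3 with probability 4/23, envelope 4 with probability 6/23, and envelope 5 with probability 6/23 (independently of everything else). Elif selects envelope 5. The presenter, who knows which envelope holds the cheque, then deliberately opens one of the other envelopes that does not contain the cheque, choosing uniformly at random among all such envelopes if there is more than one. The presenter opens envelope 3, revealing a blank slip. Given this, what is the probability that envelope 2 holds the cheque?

Condition on the true location of the cheque.
If it is in envelope 1 (prior 4/23): the presenter has 3 equally likely choices, so probability 1/3; weight (4/23)·(1/3) = 4/69.
If it is in envelope 2 (prior 3/23): the presenter has 3 equally likely choices, so probability 1/3; weight (3/23)·(1/3) = 1/23.
If it is in envelope 3 (prior 4/23): the presenter opened envelope 3, so this case is ruled out; weight (4/23)·0 = 0.
If it is in envelope 4 (prior 6/23): the presenter has 3 equally likely choices, so probability 1/3; weight (6/23)·(1/3) = 2/23.
If it is in envelope 5 (prior 6/23): the presenter has 4 equally likely choices, so probability 1/4; weight (6/23)·(1/4) = 3/46.
The weights sum to 35/138.
So P(the cheque in envelope 2 | the presenter opened envelope 3) = (1/23) / (35/138) = 6/35.

6/35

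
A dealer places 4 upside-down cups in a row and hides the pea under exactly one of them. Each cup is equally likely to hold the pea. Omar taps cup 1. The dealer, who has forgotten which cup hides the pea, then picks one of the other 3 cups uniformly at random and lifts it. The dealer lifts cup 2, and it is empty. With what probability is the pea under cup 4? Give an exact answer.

1/3

Consider each possible location of the pea in turn.
If it is under any of cups 1, 3, and 4 (prior 1/4 each): the dealer picks cup 2 with probability 1/3 regardless, and it is not the prize; weight (1/4)·(1/3) = 1/12 each.
If it is under cup 2 (prior 1/4): the dealer opened cup 2, so this case is ruled out; weight (1/4)·0 = 0.
The weights sum to 1/4.
So P(the pea under cup 4 | the dealer opened cup 2) = (1/12) / (1/4) = 1/3.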